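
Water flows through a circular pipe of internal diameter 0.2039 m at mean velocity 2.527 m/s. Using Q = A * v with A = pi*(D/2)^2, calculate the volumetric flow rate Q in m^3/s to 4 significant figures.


A = pi*(0.2039/2)^2 = 0.0326531 m^2
Q = 0.0326531 * 2.527 = 0.08251 m^3/s
Therefore the volumetric flow rate Q = 0.08251 m^3/s.


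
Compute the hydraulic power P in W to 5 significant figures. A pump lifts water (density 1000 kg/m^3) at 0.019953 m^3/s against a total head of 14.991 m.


Approach: apply the hydraulic power relation, P = rho*g*Q*H.
P = 1000 * 9.81 * 0.019953 * 14.991 = 2934.3 W
Therefore the hydraulic power P = 2934.3 W.


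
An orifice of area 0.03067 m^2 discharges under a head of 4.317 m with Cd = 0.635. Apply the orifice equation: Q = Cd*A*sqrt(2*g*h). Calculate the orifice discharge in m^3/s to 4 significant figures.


Q = 0.635 * 0.03067 * sqrt(2*9.81*4.317) = 0.1792 m^3/s
Therefore the orifice discharge = 0.1792 m^3/s.


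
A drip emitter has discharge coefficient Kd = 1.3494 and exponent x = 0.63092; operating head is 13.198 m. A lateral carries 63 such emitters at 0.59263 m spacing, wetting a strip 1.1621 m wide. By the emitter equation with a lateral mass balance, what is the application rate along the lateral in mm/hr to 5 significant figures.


Approach: apply the emitter equation with a lateral mass balance, q = Kd*h^x; Q = n*q; rate = Q/(n*spacing*width).
Step 1 — single emitter flow (q = Kd*h^x):
  q = 1.3494 * 13.198^0.63092 = 6.872135 L/hr
Step 2 — total lateral flow: Q = 63 * 6.872135 = 432.9445 L/hr
Step 3 — wetted area: A = 63 * 0.59263 * 1.1621 = 43.38781 m^2
Step 4 — application rate: Q/A = 432.9445/43.38781 = 9.9785 mm/hr
Therefore the application rate along the lateral = 9.9785 mm/hr.


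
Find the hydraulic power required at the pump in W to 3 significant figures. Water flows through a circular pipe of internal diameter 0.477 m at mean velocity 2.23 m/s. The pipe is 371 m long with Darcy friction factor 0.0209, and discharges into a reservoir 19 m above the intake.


Approach: apply continuity + Darcy-Weisbach + hydraulic power, Q = A*v; hf = f*(L/D)*(v^2/(2g)); H = static + hf; P = rho*g*Q*H.
Step 1 — flow rate (continuity, Q = A*v):
  A = pi*(0.477/2)^2 = 0.17870 m^2
  Q = 0.17870 * 2.23 = 0.39850 m^3/s
Step 2 — friction head loss (Darcy-Weisbach):
  hf = 0.0209 * (371/0.477) * (2.23^2 / (2*9.81))
  hf = 4.1201 m
Step 3 — total head: H = 19 + 4.1201 = 23.120 m
Step 4 — hydraulic power (P = rho*g*Q*H):
  P = 1000 * 9.81 * 0.39850 * 23.120 = 90400 W
Therefore the hydraulic power required at the pump = 90400 W.


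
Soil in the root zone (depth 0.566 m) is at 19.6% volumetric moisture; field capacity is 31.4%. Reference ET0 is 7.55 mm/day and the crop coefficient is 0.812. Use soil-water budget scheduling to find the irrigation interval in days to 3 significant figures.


Approach: apply soil-water budget scheduling, SMD = (FC-theta)/100*depth*1000; ETc = ET0*Kc; interval = SMD/ETc.
Step 1 — soil moisture deficit:
  SMD = (31.4 - 19.6)/100 * 0.566 * 1000 = 66.788 mm
Step 2 — daily crop ET (ETc = ET0*Kc):
  ETc = 7.55 * 0.812 = 6.1306 mm/day
Step 3 — irrigation interval (SMD/ETc):
  interval = 66.788 / 6.1306 = 10.9 days
Therefore the irrigation interval = 10.9 days.


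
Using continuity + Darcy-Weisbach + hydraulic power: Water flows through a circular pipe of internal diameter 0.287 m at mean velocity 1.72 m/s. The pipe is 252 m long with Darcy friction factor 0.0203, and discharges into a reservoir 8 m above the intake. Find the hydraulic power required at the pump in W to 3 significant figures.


Approach: apply continuity + Darcy-Weisbach + hydraulic power, Q = A*v; hf = f*(L/D)*(v^2/(2g)); H = static + hf; P = rho*g*Q*H.
Step 1 — flow rate (continuity, Q = A*v):
  A = pi*(0.287/2)^2 = 0.064692 m^2
  Q = 0.064692 * 1.72 = 0.11127 m^3/s
Step 2 — friction head loss (Darcy-Weisbach):
  hf = 0.0203 * (252/0.287) * (1.72^2 / (2*9.81))
  hf = 2.6876 m
Step 3 — total head: H = 8 + 2.6876 = 10.688 m
Step 4 — hydraulic power (P = rho*g*Q*H):
  P = 1000 * 9.81 * 0.11127 * 10.688 = 11700 W
Therefore the hydraulic power required at the pump = 11700 W.


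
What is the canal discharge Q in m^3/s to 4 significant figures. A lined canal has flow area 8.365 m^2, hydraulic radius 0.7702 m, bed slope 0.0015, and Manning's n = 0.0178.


Approach: apply Manning's equation, Q = (1/n)*A*R^(2/3)*S^(1/2).
Q = (1/0.0178) * 8.365 * 0.7702^(2/3) * 0.0015^(1/2) = 15.29 m^3/s
Therefore the canal discharge Q = 15.29 m^3/s.


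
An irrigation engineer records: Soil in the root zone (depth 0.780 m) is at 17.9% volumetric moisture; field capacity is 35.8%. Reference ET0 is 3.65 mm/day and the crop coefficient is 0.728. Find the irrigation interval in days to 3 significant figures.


Approach: apply soil-water budget scheduling, SMD = (FC-theta)/100*depth*1000; ETc = ET0*Kc; interval = SMD/ETc.
Step 1 — soil moisture deficit:
  SMD = (35.8 - 17.9)/100 * 0.780 * 1000 = 139.62 mm
Step 2 — daily crop ET (ETc = ET0*Kc):
  ETc = 3.65 * 0.728 = 2.6572 mm/day
Step 3 — irrigation interval (SMD/ETc):
  interval = 139.62 / 2.6572 = 52.5 days
Therefore the irrigation interval = 52.5 days.


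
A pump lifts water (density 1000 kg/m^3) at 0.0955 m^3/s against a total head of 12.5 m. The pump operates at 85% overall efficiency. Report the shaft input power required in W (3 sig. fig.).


Approach: apply hydraulic power then efficiency conversion, P = rho*g*Q*H; P_in = P/eta.
Step 1 — hydraulic power (P = rho*g*Q*H):
  P = 1000 * 9.81 * 0.0955 * 12.5 = 11711 W
Step 2 — input power: P_in = P/eta = 11711 / 0.85 = 13800 W
Therefore the shaft input power required = 13800 W.


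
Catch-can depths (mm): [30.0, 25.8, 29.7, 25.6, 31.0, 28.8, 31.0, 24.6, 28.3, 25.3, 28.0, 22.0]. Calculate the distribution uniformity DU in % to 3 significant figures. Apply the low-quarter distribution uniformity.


Approach: apply the low-quarter distribution uniformity, DU = (mean of lowest quarter of readings / overall mean)*100.
sorted lowest 3 of 12: [22.0, 24.6, 25.3] -> mean = 23.967 mm
overall mean = 27.508 mm
DU = (23.967/27.508)*100 = 87.1 %
Therefore the distribution uniformity DU = 87.1 %.


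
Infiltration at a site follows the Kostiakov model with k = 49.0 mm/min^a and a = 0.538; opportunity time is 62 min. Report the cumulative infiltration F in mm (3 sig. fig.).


Approach: apply the Kostiakov infiltration equation, F = k*t^a.
F = 49.0 * 62^0.538 = 451 mm
Therefore the cumulative infiltration F = 451 mm.


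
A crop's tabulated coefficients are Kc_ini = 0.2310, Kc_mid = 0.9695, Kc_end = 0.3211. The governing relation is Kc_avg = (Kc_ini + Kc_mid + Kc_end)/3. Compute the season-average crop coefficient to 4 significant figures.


Kc_avg = (0.2310 + 0.9695 + 0.3211)/3 = 0.5072
Therefore the season-average crop coefficient = 0.5072.


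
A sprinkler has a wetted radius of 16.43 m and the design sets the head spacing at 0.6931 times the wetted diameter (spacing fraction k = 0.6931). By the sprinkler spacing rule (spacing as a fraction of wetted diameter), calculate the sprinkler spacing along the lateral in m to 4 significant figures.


Approach: apply the sprinkler spacing rule (spacing as a fraction of wetted diameter), S = k*(2*R).
S = 0.6931 * (2 * 16.43) = 22.78 m
Therefore the sprinkler spacing along the lateral = 22.78 m.


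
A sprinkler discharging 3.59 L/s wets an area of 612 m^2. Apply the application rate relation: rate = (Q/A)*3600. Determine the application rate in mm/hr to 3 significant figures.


rate = (3.59 / 612) * 3600 = 21.1 mm/hr
Therefore the application rate = 21.1 mm/hr.


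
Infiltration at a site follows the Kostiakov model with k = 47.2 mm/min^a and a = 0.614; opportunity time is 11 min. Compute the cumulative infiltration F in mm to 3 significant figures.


Approach: apply the Kostiakov infiltration equation, F = k*t^a.
F = 47.2 * 11^0.614 = 206 mm
Therefore the cumulative infiltration F = 206 mm.


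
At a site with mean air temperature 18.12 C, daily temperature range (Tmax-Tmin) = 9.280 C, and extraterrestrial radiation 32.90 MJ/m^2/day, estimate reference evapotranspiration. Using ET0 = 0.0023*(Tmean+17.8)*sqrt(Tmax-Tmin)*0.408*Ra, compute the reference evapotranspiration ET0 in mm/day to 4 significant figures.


ET0 = 0.0023*(18.12+17.8)*sqrt(9.280)*0.408*32.90 = 3.378 mm/day
Therefore the reference evapotranspiration ET0 = 3.378 mm/day.


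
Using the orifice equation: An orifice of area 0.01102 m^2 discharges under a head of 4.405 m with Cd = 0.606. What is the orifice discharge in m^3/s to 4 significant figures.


Approach: apply the orifice equation, Q = Cd*A*sqrt(2*g*h).
Q = 0.606 * 0.01102 * sqrt(2*9.81*4.405) = 0.06208 m^3/s
Therefore the orifice discharge = 0.06208 m^3/s.


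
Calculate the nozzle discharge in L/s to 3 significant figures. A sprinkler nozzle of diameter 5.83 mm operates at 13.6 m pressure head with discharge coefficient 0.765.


Approach: apply the orifice equation, Q = Cd*A*sqrt(2*g*h), A = pi*(d/2)^2.
A = pi*(5.83e-3/2)^2 = 2.6695e-05 m^2
Q = 0.765 * 2.6695e-05 * sqrt(2*9.81*13.6) * 1000 = 0.334 L/s
Therefore the nozzle discharge = 0.334 L/s.


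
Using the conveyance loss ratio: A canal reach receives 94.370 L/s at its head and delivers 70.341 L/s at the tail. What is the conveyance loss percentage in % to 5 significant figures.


Approach: apply the conveyance loss ratio, loss% = ((Q_head - Q_tail)/Q_head)*100.
loss = ((94.370 - 70.341)/94.370)*100 = 25.463 %
Therefore the conveyance loss percentage = 25.463 %.


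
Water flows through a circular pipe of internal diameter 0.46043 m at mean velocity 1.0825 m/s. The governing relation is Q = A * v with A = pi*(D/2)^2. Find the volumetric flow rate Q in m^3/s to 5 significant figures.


A = pi*(0.46043/2)^2 = 0.1665011 m^2
Q = 0.1665011 * 1.0825 = 0.18024 m^3/s
Therefore the volumetric flow rate Q = 0.18024 m^3/s.


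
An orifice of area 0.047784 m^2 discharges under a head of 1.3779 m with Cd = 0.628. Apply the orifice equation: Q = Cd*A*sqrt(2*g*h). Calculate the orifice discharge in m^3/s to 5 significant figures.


Q = 0.628 * 0.047784 * sqrt(2*9.81*1.3779) = 0.15603 m^3/s
Therefore the orifice discharge = 0.15603 m^3/s.


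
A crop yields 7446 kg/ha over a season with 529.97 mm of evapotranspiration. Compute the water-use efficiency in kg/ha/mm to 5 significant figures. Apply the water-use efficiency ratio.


Approach: apply the water-use efficiency ratio, WUE = yield/ET.
WUE = 7446 / 529.97 = 14.050 kg/ha/mm
Therefore the water-use efficiency = 14.050 kg/ha/mm.


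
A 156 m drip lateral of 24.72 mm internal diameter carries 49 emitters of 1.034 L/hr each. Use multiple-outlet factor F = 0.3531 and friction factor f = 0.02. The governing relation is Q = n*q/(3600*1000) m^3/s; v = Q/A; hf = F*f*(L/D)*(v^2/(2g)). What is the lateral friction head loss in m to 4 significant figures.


Q = 49*1.034/(3600*1000) = 1.40739e-05 m^3/s
A = pi*(24.72e-3/2)^2 = 4.79940e-04 m^2, so v = Q/A = 0.0293243 m/s
hf = 0.3531*0.02*(156/0.02472)*(0.0293243^2/(2*9.81)) = 0.001953 m
Therefore the lateral friction head loss = 0.001953 m.


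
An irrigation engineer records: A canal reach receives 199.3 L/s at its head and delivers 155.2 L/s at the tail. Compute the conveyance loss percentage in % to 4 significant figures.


Approach: apply the conveyance loss ratio, loss% = ((Q_head - Q_tail)/Q_head)*100.
loss = ((199.3 - 155.2)/199.3)*100 = 22.13 %
Therefore the conveyance loss percentage = 22.13 %.


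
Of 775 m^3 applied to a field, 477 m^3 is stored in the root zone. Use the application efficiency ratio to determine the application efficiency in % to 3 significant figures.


Approach: apply the application efficiency ratio, Ea = (stored/applied)*100.
Ea = (477/775)*100 = 61.5 %
Therefore the application efficiency = 61.5 %.


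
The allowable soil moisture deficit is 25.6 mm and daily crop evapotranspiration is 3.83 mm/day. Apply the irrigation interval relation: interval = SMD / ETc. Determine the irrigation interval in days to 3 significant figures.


interval = 25.6 / 3.83 = 6.68 days
Therefore the irrigation interval = 6.68 days.


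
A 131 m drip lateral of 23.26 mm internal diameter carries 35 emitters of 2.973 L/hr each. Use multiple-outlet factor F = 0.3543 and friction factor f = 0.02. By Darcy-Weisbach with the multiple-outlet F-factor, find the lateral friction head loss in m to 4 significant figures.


Approach: apply Darcy-Weisbach with the multiple-outlet F-factor, Q = n*q/(3600*1000) m^3/s; v = Q/A; hf = F*f*(L/D)*(v^2/(2g)).
Q = 35*2.973/(3600*1000) = 2.89042e-05 m^3/s
A = pi*(23.26e-3/2)^2 = 4.24922e-04 m^2, so v = Q/A = 0.0680223 m/s
hf = 0.3543*0.02*(131/0.02326)*(0.0680223^2/(2*9.81)) = 0.009412 m
Therefore the lateral friction head loss = 0.009412 m.


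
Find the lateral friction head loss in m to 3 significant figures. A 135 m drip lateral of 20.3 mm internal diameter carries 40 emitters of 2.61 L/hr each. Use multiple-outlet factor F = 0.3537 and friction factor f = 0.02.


Approach: apply Darcy-Weisbach with the multiple-outlet F-factor, Q = n*q/(3600*1000) m^3/s; v = Q/A; hf = F*f*(L/D)*(v^2/(2g)).
Q = 40*2.61/(3600*1000) = 2.9000e-05 m^3/s
A = pi*(20.3e-3/2)^2 = 3.2365e-04 m^2, so v = Q/A = 0.089602 m/s
hf = 0.3537*0.02*(135/0.0203)*(0.089602^2/(2*9.81)) = 0.0193 m
Therefore the lateral friction head loss = 0.0193 m.


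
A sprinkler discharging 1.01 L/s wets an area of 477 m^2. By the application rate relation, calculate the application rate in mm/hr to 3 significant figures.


Approach: apply the application rate relation, rate = (Q/A)*3600.
rate = (1.01 / 477) * 3600 = 7.62 mm/hr
Therefore the application rate = 7.62 mm/hr.


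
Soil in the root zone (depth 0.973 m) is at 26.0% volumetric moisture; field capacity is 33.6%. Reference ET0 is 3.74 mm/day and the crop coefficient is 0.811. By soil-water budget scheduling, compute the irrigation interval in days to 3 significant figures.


Approach: apply soil-water budget scheduling, SMD = (FC-theta)/100*depth*1000; ETc = ET0*Kc; interval = SMD/ETc.
Step 1 — soil moisture deficit:
  SMD = (33.6 - 26.0)/100 * 0.973 * 1000 = 73.948 mm
Step 2 — daily crop ET (ETc = ET0*Kc):
  ETc = 3.74 * 0.811 = 3.0331 mm/day
Step 3 — irrigation interval (SMD/ETc):
  interval = 73.948 / 3.0331 = 24.4 days
Therefore the irrigation interval = 24.4 days.


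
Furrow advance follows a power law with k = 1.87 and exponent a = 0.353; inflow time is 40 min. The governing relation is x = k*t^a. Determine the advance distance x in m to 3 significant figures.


x = 1.87 * 40^0.353 = 6.88 m
Therefore the advance distance x = 6.88 m.


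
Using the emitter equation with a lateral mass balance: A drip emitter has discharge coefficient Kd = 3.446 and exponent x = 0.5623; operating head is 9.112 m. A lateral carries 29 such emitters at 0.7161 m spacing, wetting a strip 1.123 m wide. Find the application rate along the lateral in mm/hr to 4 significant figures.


Approach: apply the emitter equation with a lateral mass balance, q = Kd*h^x; Q = n*q; rate = Q/(n*spacing*width).
Step 1 — single emitter flow (q = Kd*h^x):
  q = 3.446 * 9.112^0.5623 = 11.9373 L/hr
Step 2 — total lateral flow: Q = 29 * 11.9373 = 346.182 L/hr
Step 3 — wetted area: A = 29 * 0.7161 * 1.123 = 23.3212 m^2
Step 4 — application rate: Q/A = 346.182/23.3212 = 14.84 mm/hr
Therefore the application rate along the lateral = 14.84 mm/hr.


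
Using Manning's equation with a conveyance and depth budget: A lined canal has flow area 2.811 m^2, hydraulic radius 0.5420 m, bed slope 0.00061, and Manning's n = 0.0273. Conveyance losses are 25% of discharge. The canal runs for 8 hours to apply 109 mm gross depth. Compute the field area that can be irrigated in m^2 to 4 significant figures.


Approach: apply Manning's equation with a conveyance and depth budget, Q = (1/n)*A*R^(2/3)*S^(1/2); Q_field = Q*(1-loss); Area = Q_field*t/(d/1000).
Step 1 — canal discharge (Manning's equation):
  Q = (1/0.0273) * 2.811 * 0.5420^(2/3) * 0.00061^(1/2) = 1.69056 m^3/s
Step 2 — delivered flow: Q_field = 1.69056*(1 - 25/100) = 1.26792 m^3/s
Step 3 — volume delivered: V = 1.26792 * 8*3600 = 36516.0 m^3
Step 4 — area served: A = V / (depth/1000) = 36516.0 / 0.109 = 335000 m^2
Therefore the field area that can be irrigated = 335000 m^2.


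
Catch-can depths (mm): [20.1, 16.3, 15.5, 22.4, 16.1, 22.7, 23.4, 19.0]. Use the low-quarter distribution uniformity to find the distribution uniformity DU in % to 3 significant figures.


Approach: apply the low-quarter distribution uniformity, DU = (mean of lowest quarter of readings / overall mean)*100.
sorted lowest 2 of 8: [15.5, 16.1] -> mean = 15.800 mm
overall mean = 19.438 mm
DU = (15.800/19.438)*100 = 81.3 %
Therefore the distribution uniformity DU = 81.3 %.


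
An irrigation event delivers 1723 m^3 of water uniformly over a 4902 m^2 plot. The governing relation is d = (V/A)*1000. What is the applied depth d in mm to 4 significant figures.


d = (1723 / 4902) * 1000 = 351.5 mm
Therefore the applied depth d = 351.5 mm.


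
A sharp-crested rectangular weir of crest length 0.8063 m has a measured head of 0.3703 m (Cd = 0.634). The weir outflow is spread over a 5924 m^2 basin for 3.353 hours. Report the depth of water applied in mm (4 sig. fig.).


Approach: apply the rectangular weir equation with a volume-to-depth conversion, Q = (2/3)*Cd*L*sqrt(2g)*H^1.5; d = Q*t/A * 1000.
Step 1 — weir discharge:
  Q = (2/3)*0.634*0.8063*sqrt(2*9.81)*0.3703^1.5 = 0.340153 m^3/s
Step 2 — volume: V = 0.340153 * 3.353*3600 = 4105.92 m^3
Step 3 — depth: d = V/A * 1000 = 4105.92/5924 * 1000 = 693.1 mm
Therefore the depth of water applied = 693.1 mm.


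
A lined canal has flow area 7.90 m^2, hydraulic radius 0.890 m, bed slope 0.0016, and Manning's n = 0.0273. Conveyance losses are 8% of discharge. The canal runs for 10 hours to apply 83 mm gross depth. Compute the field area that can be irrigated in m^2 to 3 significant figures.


Approach: apply Manning's equation with a conveyance and depth budget, Q = (1/n)*A*R^(2/3)*S^(1/2); Q_field = Q*(1-loss); Area = Q_field*t/(d/1000).
Step 1 — canal discharge (Manning's equation):
  Q = (1/0.0273) * 7.90 * 0.890^(2/3) * 0.0016^(1/2) = 10.710 m^3/s
Step 2 — delivered flow: Q_field = 10.710*(1 - 8/100) = 9.8531 m^3/s
Step 3 — volume delivered: V = 9.8531 * 10*3600 = 354710 m^3
Step 4 — area served: A = V / (depth/1000) = 354710 / 0.083 = 4270000 m^2
Therefore the field area that can be irrigated = 4270000 m^2.


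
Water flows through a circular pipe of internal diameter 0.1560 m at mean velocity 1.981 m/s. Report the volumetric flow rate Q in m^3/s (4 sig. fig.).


Approach: apply the continuity equation for pipe flow, Q = A * v with A = pi*(D/2)^2.
A = pi*(0.1560/2)^2 = 0.0191134 m^2
Q = 0.0191134 * 1.981 = 0.03786 m^3/s
Therefore the volumetric flow rate Q = 0.03786 m^3/s.


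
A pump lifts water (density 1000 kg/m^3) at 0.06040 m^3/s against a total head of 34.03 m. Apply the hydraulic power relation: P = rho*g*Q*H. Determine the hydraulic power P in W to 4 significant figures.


P = 1000 * 9.81 * 0.06040 * 34.03 = 20160 W
Therefore the hydraulic power P = 20160 W.


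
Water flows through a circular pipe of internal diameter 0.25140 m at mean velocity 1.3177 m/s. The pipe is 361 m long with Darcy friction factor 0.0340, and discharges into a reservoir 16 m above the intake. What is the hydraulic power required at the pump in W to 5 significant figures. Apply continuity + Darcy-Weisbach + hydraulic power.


Approach: apply continuity + Darcy-Weisbach + hydraulic power, Q = A*v; hf = f*(L/D)*(v^2/(2g)); H = static + hf; P = rho*g*Q*H.
Step 1 — flow rate (continuity, Q = A*v):
  A = pi*(0.25140/2)^2 = 0.04963870 m^2
  Q = 0.04963870 * 1.3177 = 0.06540892 m^3/s
Step 2 — friction head loss (Darcy-Weisbach):
  hf = 0.0340 * (361/0.25140) * (1.3177^2 / (2*9.81))
  hf = 4.320708 m
Step 3 — total head: H = 16 + 4.320708 = 20.32071 m
Step 4 — hydraulic power (P = rho*g*Q*H):
  P = 1000 * 9.81 * 0.06540892 * 20.32071 = 13039 W
Therefore the hydraulic power required at the pump = 13039 W.


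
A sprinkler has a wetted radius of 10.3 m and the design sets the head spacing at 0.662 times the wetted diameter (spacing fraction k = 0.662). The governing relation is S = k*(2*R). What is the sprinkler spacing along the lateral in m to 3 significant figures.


S = 0.662 * (2 * 10.3) = 13.6 m
Therefore the sprinkler spacing along the lateral = 13.6 m.


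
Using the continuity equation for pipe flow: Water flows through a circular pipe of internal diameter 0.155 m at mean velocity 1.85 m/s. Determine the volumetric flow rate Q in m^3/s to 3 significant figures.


Approach: apply the continuity equation for pipe flow, Q = A * v with A = pi*(D/2)^2.
A = pi*(0.155/2)^2 = 0.018869 m^2
Q = 0.018869 * 1.85 = 0.0349 m^3/s
Therefore the volumetric flow rate Q = 0.0349 m^3/s.


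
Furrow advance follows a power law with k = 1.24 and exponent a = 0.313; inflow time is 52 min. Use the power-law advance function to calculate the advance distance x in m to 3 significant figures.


Approach: apply the power-law advance function, x = k*t^a.
x = 1.24 * 52^0.313 = 4.27 m
Therefore the advance distance x = 4.27 m.


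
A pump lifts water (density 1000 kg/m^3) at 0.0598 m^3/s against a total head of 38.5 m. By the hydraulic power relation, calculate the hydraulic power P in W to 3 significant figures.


Approach: apply the hydraulic power relation, P = rho*g*Q*H.
P = 1000 * 9.81 * 0.0598 * 38.5 = 22600 W
Therefore the hydraulic power P = 22600 W.


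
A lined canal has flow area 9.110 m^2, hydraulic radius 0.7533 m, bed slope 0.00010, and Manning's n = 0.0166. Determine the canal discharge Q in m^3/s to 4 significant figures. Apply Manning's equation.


Approach: apply Manning's equation, Q = (1/n)*A*R^(2/3)*S^(1/2).
Q = (1/0.0166) * 9.110 * 0.7533^(2/3) * 0.00010^(1/2) = 4.543 m^3/s
Therefore the canal discharge Q = 4.543 m^3/s.


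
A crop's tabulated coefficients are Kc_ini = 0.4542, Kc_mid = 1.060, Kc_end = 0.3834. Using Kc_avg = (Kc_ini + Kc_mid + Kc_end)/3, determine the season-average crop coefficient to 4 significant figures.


Kc_avg = (0.4542 + 1.060 + 0.3834)/3 = 0.6325
Therefore the season-average crop coefficient = 0.6325.


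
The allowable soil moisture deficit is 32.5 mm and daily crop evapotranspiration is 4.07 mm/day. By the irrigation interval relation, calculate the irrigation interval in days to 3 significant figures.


Approach: apply the irrigation interval relation, interval = SMD / ETc.
interval = 32.5 / 4.07 = 7.99 days
Therefore the irrigation interval = 7.99 days.


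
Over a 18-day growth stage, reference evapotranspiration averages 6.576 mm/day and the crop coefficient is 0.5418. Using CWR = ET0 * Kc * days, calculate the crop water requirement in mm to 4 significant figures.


CWR = 6.576 * 0.5418 * 18 = 64.13 mm
Therefore the crop water requirement = 64.13 mm.


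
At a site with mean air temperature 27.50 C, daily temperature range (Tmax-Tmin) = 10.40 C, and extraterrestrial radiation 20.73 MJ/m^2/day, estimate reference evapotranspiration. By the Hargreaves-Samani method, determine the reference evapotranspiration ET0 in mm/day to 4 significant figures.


Approach: apply the Hargreaves-Samani method, ET0 = 0.0023*(Tmean+17.8)*sqrt(Tmax-Tmin)*0.408*Ra.
ET0 = 0.0023*(27.50+17.8)*sqrt(10.40)*0.408*20.73 = 2.842 mm/day
Therefore the reference evapotranspiration ET0 = 2.842 mm/day.


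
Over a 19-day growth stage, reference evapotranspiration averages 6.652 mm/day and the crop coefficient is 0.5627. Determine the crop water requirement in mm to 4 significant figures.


Approach: apply the crop water requirement relation, CWR = ET0 * Kc * days.
CWR = 6.652 * 0.5627 * 19 = 71.12 mm
Therefore the crop water requirement = 71.12 mm.


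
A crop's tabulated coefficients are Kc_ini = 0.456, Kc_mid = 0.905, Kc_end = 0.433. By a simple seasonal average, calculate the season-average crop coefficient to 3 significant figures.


Approach: apply a simple seasonal average, Kc_avg = (Kc_ini + Kc_mid + Kc_end)/3.
Kc_avg = (0.456 + 0.905 + 0.433)/3 = 0.598
Therefore the season-average crop coefficient = 0.598.


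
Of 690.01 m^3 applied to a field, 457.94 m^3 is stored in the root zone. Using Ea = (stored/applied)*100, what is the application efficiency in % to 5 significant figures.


Ea = (457.94/690.01)*100 = 66.367 %
Therefore the application efficiency = 66.367 %.


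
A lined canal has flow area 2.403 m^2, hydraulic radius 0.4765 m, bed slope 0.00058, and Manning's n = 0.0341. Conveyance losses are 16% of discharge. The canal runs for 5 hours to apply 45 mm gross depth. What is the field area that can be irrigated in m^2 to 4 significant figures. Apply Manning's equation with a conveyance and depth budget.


Approach: apply Manning's equation with a conveyance and depth budget, Q = (1/n)*A*R^(2/3)*S^(1/2); Q_field = Q*(1-loss); Area = Q_field*t/(d/1000).
Step 1 — canal discharge (Manning's equation):
  Q = (1/0.0341) * 2.403 * 0.4765^(2/3) * 0.00058^(1/2) = 1.03535 m^3/s
Step 2 — delivered flow: Q_field = 1.03535*(1 - 16/100) = 0.869697 m^3/s
Step 3 — volume delivered: V = 0.869697 * 5*3600 = 15654.5 m^3
Step 4 — area served: A = V / (depth/1000) = 15654.5 / 0.045 = 347900 m^2
Therefore the field area that can be irrigated = 347900 m^2.


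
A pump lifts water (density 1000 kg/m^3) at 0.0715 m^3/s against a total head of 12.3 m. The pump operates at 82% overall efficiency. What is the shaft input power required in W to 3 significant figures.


Approach: apply hydraulic power then efficiency conversion, P = rho*g*Q*H; P_in = P/eta.
Step 1 — hydraulic power (P = rho*g*Q*H):
  P = 1000 * 9.81 * 0.0715 * 12.3 = 8627.4 W
Step 2 — input power: P_in = P/eta = 8627.4 / 0.82 = 10500 W
Therefore the shaft input power required = 10500 W.


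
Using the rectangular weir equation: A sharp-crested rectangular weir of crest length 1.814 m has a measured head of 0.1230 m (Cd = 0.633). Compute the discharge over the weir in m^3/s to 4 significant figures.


Approach: apply the rectangular weir equation, Q = (2/3)*Cd*L*sqrt(2g)*H^1.5.
Q = (2/3)*0.633*1.814*sqrt(2*9.81)*0.1230^1.5 = 0.1463 m^3/s
Therefore the discharge over the weir = 0.1463 m^3/s.


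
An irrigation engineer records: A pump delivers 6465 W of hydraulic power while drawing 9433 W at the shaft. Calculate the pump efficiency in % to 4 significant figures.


Approach: apply the efficiency ratio, eta = (P_out/P_in)*100.
eta = (6465 / 9433) * 100 = 68.54 %
Therefore the pump efficiency = 68.54 %.


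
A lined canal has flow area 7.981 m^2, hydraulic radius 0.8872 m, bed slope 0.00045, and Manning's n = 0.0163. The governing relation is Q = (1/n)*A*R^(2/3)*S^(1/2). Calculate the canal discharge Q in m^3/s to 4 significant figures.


Q = (1/0.0163) * 7.981 * 0.8872^(2/3) * 0.00045^(1/2) = 9.590 m^3/s
Therefore the canal discharge Q = 9.590 m^3/s.


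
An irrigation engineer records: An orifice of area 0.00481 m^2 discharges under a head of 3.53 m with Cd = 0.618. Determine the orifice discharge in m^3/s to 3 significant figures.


Approach: apply the orifice equation, Q = Cd*A*sqrt(2*g*h).
Q = 0.618 * 0.00481 * sqrt(2*9.81*3.53) = 0.0247 m^3/s
Therefore the orifice discharge = 0.0247 m^3/s.


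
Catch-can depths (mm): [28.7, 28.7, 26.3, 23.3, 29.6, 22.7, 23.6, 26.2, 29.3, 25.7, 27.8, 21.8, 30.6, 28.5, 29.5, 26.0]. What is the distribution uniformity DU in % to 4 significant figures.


Approach: apply the low-quarter distribution uniformity, DU = (mean of lowest quarter of readings / overall mean)*100.
sorted lowest 4 of 16: [21.8, 22.7, 23.3, 23.6] -> mean = 22.8500 mm
overall mean = 26.7688 mm
DU = (22.8500/26.7688)*100 = 85.36 %
Therefore the distribution uniformity DU = 85.36 %.


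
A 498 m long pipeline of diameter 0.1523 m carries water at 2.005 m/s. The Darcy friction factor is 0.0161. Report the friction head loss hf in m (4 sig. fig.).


Approach: apply the Darcy-Weisbach equation, hf = f*(L/D)*(v^2/(2g)).
hf = 0.0161 * (498/0.1523) * (2.005^2 / (2*9.81))
hf = 10.79 m
Therefore the friction head loss hf = 10.79 m.


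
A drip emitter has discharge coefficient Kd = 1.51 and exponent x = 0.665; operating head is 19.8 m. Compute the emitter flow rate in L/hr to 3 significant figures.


Approach: apply the emitter characteristic equation, q = Kd * h^x.
q = 1.51 * 19.8^0.665 = 11.0 L/hr
Therefore the emitter flow rate = 11.0 L/hr.


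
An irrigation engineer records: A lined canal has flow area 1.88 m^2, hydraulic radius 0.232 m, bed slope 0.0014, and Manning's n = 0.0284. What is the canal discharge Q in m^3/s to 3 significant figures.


Approach: apply Manning's equation, Q = (1/n)*A*R^(2/3)*S^(1/2).
Q = (1/0.0284) * 1.88 * 0.232^(2/3) * 0.0014^(1/2) = 0.935 m^3/s
Therefore the canal discharge Q = 0.935 m^3/s.


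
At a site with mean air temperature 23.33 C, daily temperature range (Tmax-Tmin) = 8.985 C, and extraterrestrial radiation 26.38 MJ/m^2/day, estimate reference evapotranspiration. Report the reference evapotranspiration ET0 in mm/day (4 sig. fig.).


Approach: apply the Hargreaves-Samani method, ET0 = 0.0023*(Tmean+17.8)*sqrt(Tmax-Tmin)*0.408*Ra.
ET0 = 0.0023*(23.33+17.8)*sqrt(8.985)*0.408*26.38 = 3.052 mm/day
Therefore the reference evapotranspiration ET0 = 3.052 mm/day.


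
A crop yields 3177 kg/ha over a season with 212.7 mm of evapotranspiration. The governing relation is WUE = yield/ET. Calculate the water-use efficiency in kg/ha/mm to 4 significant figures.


WUE = 3177 / 212.7 = 14.94 kg/ha/mm
Therefore the water-use efficiency = 14.94 kg/ha/mm.


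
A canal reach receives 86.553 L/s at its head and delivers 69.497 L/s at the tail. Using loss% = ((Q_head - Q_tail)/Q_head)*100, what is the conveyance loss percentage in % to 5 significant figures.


loss = ((86.553 - 69.497)/86.553)*100 = 19.706 %
Therefore the conveyance loss percentage = 19.706 %.


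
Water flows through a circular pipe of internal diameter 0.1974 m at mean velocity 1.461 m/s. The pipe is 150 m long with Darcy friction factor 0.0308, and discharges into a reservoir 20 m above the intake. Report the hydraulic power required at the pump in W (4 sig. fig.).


Approach: apply continuity + Darcy-Weisbach + hydraulic power, Q = A*v; hf = f*(L/D)*(v^2/(2g)); H = static + hf; P = rho*g*Q*H.
Step 1 — flow rate (continuity, Q = A*v):
  A = pi*(0.1974/2)^2 = 0.0306044 m^2
  Q = 0.0306044 * 1.461 = 0.0447131 m^3/s
Step 2 — friction head loss (Darcy-Weisbach):
  hf = 0.0308 * (150/0.1974) * (1.461^2 / (2*9.81))
  hf = 2.54622 m
Step 3 — total head: H = 20 + 2.54622 = 22.5462 m
Step 4 — hydraulic power (P = rho*g*Q*H):
  P = 1000 * 9.81 * 0.0447131 * 22.5462 = 9890 W
Therefore the hydraulic power required at the pump = 9890 W.


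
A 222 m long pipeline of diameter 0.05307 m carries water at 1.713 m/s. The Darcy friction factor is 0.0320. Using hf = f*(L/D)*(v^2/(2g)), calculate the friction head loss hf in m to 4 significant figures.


hf = 0.0320 * (222/0.05307) * (1.713^2 / (2*9.81))
hf = 20.02 m
Therefore the friction head loss hf = 20.02 m.


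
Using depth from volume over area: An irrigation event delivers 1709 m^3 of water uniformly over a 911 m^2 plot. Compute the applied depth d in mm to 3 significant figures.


Approach: apply depth from volume over area, d = (V/A)*1000.
d = (1709 / 911) * 1000 = 1880 mm
Therefore the applied depth d = 1880 mm.


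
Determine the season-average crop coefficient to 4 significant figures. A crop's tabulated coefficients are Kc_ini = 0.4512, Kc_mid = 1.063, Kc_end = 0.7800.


Approach: apply a simple seasonal average, Kc_avg = (Kc_ini + Kc_mid + Kc_end)/3.
Kc_avg = (0.4512 + 1.063 + 0.7800)/3 = 0.7647
Therefore the season-average crop coefficient = 0.7647.


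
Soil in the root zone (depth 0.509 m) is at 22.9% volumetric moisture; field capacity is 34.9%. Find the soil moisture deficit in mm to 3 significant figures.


Approach: apply the soil moisture deficit relation, SMD = (FC - theta)/100 * depth * 1000.
SMD = (34.9 - 22.9)/100 * 0.509 * 1000 = 61.1 mm
Therefore the soil moisture deficit = 61.1 mm.


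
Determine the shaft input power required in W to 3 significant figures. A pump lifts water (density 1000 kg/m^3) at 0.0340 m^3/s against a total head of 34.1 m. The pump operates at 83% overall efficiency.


Approach: apply hydraulic power then efficiency conversion, P = rho*g*Q*H; P_in = P/eta.
Step 1 — hydraulic power (P = rho*g*Q*H):
  P = 1000 * 9.81 * 0.0340 * 34.1 = 11374 W
Step 2 — input power: P_in = P/eta = 11374 / 0.83 = 13700 W
Therefore the shaft input power required = 13700 W.


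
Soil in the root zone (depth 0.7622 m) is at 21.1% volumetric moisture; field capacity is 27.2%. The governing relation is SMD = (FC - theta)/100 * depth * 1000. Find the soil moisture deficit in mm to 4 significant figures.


SMD = (27.2 - 21.1)/100 * 0.7622 * 1000 = 46.49 mm
Therefore the soil moisture deficit = 46.49 mm.


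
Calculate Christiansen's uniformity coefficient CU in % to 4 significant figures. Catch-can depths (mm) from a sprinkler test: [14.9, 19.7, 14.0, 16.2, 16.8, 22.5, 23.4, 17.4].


Approach: apply Christiansen's uniformity coefficient, CU = (1 - mean_abs_deviation/mean)*100.
mean = 18.1125 mm
mean |d_i - mean| = 2.81562 mm
CU = (1 - 2.81562/18.1125)*100 = 84.45 %
Therefore Christiansen's uniformity coefficient CU = 84.45 %.


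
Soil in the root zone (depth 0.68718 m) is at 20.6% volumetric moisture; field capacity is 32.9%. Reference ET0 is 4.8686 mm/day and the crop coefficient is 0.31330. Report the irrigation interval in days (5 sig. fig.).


Approach: apply soil-water budget scheduling, SMD = (FC-theta)/100*depth*1000; ETc = ET0*Kc; interval = SMD/ETc.
Step 1 — soil moisture deficit:
  SMD = (32.9 - 20.6)/100 * 0.68718 * 1000 = 84.52314 mm
Step 2 — daily crop ET (ETc = ET0*Kc):
  ETc = 4.8686 * 0.31330 = 1.525332 mm/day
Step 3 — irrigation interval (SMD/ETc):
  interval = 84.52314 / 1.525332 = 55.413 days
Therefore the irrigation interval = 55.413 days.


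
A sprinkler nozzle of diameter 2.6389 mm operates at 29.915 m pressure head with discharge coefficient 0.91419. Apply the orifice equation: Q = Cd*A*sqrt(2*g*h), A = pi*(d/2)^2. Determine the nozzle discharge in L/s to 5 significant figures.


A = pi*(2.6389e-3/2)^2 = 5.469350e-06 m^2
Q = 0.91419 * 5.469350e-06 * sqrt(2*9.81*29.915) * 1000 = 0.12113 L/s
Therefore the nozzle discharge = 0.12113 L/s.


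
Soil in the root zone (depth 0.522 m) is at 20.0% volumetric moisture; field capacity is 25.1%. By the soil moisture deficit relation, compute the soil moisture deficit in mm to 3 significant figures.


Approach: apply the soil moisture deficit relation, SMD = (FC - theta)/100 * depth * 1000.
SMD = (25.1 - 20.0)/100 * 0.522 * 1000 = 26.6 mm
Therefore the soil moisture deficit = 26.6 mm.


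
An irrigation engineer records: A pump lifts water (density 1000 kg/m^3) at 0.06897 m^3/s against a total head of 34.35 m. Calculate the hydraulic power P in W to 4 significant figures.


Approach: apply the hydraulic power relation, P = rho*g*Q*H.
P = 1000 * 9.81 * 0.06897 * 34.35 = 23240 W
Therefore the hydraulic power P = 23240 W.


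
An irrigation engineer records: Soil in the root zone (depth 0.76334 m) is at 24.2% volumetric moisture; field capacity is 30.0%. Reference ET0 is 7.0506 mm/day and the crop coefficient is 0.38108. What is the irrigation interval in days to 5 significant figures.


Approach: apply soil-water budget scheduling, SMD = (FC-theta)/100*depth*1000; ETc = ET0*Kc; interval = SMD/ETc.
Step 1 — soil moisture deficit:
  SMD = (30.0 - 24.2)/100 * 0.76334 * 1000 = 44.27372 mm
Step 2 — daily crop ET (ETc = ET0*Kc):
  ETc = 7.0506 * 0.38108 = 2.686843 mm/day
Step 3 — irrigation interval (SMD/ETc):
  interval = 44.27372 / 2.686843 = 16.478 days
Therefore the irrigation interval = 16.478 days.


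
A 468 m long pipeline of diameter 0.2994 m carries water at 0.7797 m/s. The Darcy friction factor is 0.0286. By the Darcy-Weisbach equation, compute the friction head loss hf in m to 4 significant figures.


Approach: apply the Darcy-Weisbach equation, hf = f*(L/D)*(v^2/(2g)).
hf = 0.0286 * (468/0.2994) * (0.7797^2 / (2*9.81))
hf = 1.385 m
Therefore the friction head loss hf = 1.385 m.


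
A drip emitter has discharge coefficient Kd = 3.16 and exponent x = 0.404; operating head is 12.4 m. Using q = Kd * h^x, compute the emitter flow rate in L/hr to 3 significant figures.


q = 3.16 * 12.4^0.404 = 8.74 L/hr
Therefore the emitter flow rate = 8.74 L/hr.


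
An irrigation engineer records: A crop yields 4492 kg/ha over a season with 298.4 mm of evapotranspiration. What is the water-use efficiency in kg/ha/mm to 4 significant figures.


Approach: apply the water-use efficiency ratio, WUE = yield/ET.
WUE = 4492 / 298.4 = 15.05 kg/ha/mm
Therefore the water-use efficiency = 15.05 kg/ha/mm.


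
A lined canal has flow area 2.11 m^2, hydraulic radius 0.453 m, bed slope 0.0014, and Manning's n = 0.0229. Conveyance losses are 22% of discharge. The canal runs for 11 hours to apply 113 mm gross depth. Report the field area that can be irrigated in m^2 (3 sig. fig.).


Approach: apply Manning's equation with a conveyance and depth budget, Q = (1/n)*A*R^(2/3)*S^(1/2); Q_field = Q*(1-loss); Area = Q_field*t/(d/1000).
Step 1 — canal discharge (Manning's equation):
  Q = (1/0.0229) * 2.11 * 0.453^(2/3) * 0.0014^(1/2) = 2.0335 m^3/s
Step 2 — delivered flow: Q_field = 2.0335*(1 - 22/100) = 1.5861 m^3/s
Step 3 — volume delivered: V = 1.5861 * 11*3600 = 62811 m^3
Step 4 — area served: A = V / (depth/1000) = 62811 / 0.113 = 556000 m^2
Therefore the field area that can be irrigated = 556000 m^2.


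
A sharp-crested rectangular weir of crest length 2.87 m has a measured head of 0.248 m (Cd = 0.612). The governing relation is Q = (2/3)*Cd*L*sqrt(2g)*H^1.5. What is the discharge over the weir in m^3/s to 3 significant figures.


Q = (2/3)*0.612*2.87*sqrt(2*9.81)*0.248^1.5 = 0.641 m^3/s
Therefore the discharge over the weir = 0.641 m^3/s.


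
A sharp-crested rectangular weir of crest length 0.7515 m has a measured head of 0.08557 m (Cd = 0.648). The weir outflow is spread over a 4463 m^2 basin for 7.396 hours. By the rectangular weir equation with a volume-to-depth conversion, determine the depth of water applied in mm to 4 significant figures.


Approach: apply the rectangular weir equation with a volume-to-depth conversion, Q = (2/3)*Cd*L*sqrt(2g)*H^1.5; d = Q*t/A * 1000.
Step 1 — weir discharge:
  Q = (2/3)*0.648*0.7515*sqrt(2*9.81)*0.08557^1.5 = 0.0359952 m^3/s
Step 2 — volume: V = 0.0359952 * 7.396*3600 = 958.394 m^3
Step 3 — depth: d = V/A * 1000 = 958.394/4463 * 1000 = 214.7 mm
Therefore the depth of water applied = 214.7 mm.


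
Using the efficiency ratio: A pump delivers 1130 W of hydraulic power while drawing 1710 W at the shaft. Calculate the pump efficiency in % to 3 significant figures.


Approach: apply the efficiency ratio, eta = (P_out/P_in)*100.
eta = (1130 / 1710) * 100 = 66.1 %
Therefore the pump efficiency = 66.1 %.


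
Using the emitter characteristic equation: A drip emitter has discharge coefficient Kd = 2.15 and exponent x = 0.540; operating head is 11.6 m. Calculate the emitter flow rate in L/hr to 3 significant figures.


Approach: apply the emitter characteristic equation, q = Kd * h^x.
q = 2.15 * 11.6^0.540 = 8.08 L/hr
Therefore the emitter flow rate = 8.08 L/hr.


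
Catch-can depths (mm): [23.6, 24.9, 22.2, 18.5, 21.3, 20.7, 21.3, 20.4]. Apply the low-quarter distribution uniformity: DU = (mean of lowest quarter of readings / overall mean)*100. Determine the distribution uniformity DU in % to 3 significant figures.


sorted lowest 2 of 8: [18.5, 20.4] -> mean = 19.450 mm
overall mean = 21.613 mm
DU = (19.450/21.613)*100 = 90.0 %
Therefore the distribution uniformity DU = 90.0 %.
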